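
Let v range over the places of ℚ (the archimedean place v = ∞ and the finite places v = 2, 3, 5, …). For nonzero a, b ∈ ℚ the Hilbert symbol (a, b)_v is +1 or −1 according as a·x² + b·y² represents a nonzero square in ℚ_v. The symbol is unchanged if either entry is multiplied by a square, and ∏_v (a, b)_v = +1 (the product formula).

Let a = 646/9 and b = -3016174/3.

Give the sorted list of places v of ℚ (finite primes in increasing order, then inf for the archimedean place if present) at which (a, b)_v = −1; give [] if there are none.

(a, b) ≡ (646, -9048522) mod (ℚ^×)²; places V = {2, 3, 7, 17, 19, 23, 29, ∞}.
(a,b)_19: α=1, u≡8; β=1, v≡6 (mod 19); (8|19)=-1, (6|19)=+1; sign (−1)^1·-1^1·+1^1 = +1.
(a,b)_2: α=1, β=1; u≡3, v≡3 (mod 8); ε(u)ε(v)=1·1, αω(v)=1·1, βω(u)=1·1; sum ≡ 1  ⇒  -1.
(a,b)_17: α=1, u≡8; β=1, v≡8 (mod 17); (8|17)=+1, (8|17)=+1; sign (−1)^0·+1^1·+1^1 = +1.
(a,b)_23: α=0, u≡13; β=1, v≡18 (mod 23); (13|23)=+1, (18|23)=+1; sign (−1)^0·+1^1·+1^0 = +1.
(a,b)_∞: sgn(646)=+, sgn(-9048522)=−, so +1.
(a,b)_7: α=0, u≡1; β=1, v≡1 (mod 7); (1|7)=+1, (1|7)=+1; sign (−1)^0·+1^1·+1^0 = +1.
(a,b)_29: α=0, u≡17; β=1, v≡25 (mod 29); (17|29)=-1, (25|29)=+1; sign (−1)^0·-1^1·+1^0 = -1.
(a,b)_3: α=-2, u≡1; β=-1, v≡2 (mod 3); (1|3)=+1, (2|3)=-1; sign (−1)^0·+1^-1·-1^-2 = +1.
(646, -9048522 / ℚ) ramifies at {2, 29}: a division algebra.

[2, 29]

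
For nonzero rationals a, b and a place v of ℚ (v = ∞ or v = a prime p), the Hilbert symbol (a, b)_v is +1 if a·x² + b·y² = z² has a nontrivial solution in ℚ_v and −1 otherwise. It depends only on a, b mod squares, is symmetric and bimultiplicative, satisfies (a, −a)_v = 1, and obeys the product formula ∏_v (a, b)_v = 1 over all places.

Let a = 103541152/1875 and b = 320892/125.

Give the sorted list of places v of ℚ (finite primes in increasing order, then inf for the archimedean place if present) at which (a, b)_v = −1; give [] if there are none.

Mod squares: a ≡ 1326, b ≡ 3315. Check v ∈ {∞, 2, 3, 5, 11, 13, 17}.
v=3: a=3^-1·(≡1), b=3^1·(≡1) mod 3; (1|3)=+1, (1|3)=+1; (−1)^{-1·1·1}·(+1)^1·(+1)^-1 = -1.
v=13: a=13^1·(≡11), b=13^1·(≡11) mod 13; (11|13)=-1, (11|13)=-1; (−1)^{1·1·6}·(-1)^1·(-1)^1 = +1.
v=∞: 1326 > 0 and 3315 > 0  ⇒  (a,b)_∞ = +1.
v=11: a=11^4·(≡2), b=11^2·(≡3) mod 11; (2|11)=-1, (3|11)=+1; (−1)^{4·2·5}·(-1)^2·(+1)^4 = +1.
v=5: a=5^-4·(≡4), b=5^-3·(≡2) mod 5; (4|5)=+1, (2|5)=-1; (−1)^{-4·-3·2}·(+1)^-3·(-1)^-4 = +1.
v=2: v_2(a)=5, v_2(b)=2; units ≡ 7, 3 (mod 8); ε·ε+αω+βω = 1·1+5·1+2·0 ≡ 0  ⇒  (a,b)_2 = +1.
v=17: a=17^1·(≡3), b=17^1·(≡1) mod 17; (3|17)=-1, (1|17)=+1; (−1)^{1·1·8}·(-1)^1·(+1)^1 = -1.
(1326, 3315 / ℚ) ramifies at {3, 17}: a division algebra.

[3, 17]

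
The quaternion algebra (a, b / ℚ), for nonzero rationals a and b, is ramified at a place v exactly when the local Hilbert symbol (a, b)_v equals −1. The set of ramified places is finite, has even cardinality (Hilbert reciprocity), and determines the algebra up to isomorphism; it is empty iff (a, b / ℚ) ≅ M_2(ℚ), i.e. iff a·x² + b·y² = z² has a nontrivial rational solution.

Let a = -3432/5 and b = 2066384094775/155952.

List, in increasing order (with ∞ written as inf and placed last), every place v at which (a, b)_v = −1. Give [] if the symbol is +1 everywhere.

(a, b) ≡ (-4290, 7293) mod (ℚ^×)²; places V = {2, 3, 5, 7, 11, 13, 17, 19, ∞}.
(a,b)_∞: sgn(-4290)=−, sgn(7293)=+, so +1.
(a,b)_17: α=0, u≡14; β=3, v≡1 (mod 17); (14|17)=-1, (1|17)=+1; sign (−1)^0·-1^3·+1^0 = -1.
(a,b)_2: α=3, β=-4; u≡7, v≡5 (mod 8); ε(u)ε(v)=1·0, αω(v)=3·1, βω(u)=-4·0; sum ≡ 1  ⇒  -1.
(a,b)_5: α=-1, u≡3; β=2, v≡3 (mod 5); (3|5)=-1, (3|5)=-1; sign (−1)^0·-1^2·-1^-1 = -1.
(a,b)_3: α=1, u≡1; β=-3, v≡1 (mod 3); (1|3)=+1, (1|3)=+1; sign (−1)^1·+1^-3·+1^1 = -1.
(a,b)_7: α=0, u≡1; β=6, v≡5 (mod 7); (1|7)=+1, (5|7)=-1; sign (−1)^0·+1^6·-1^0 = +1.
(a,b)_11: α=1, u≡8; β=1, v≡5 (mod 11); (8|11)=-1, (5|11)=+1; sign (−1)^1·-1^1·+1^1 = +1.
(a,b)_19: α=0, u≡9; β=-2, v≡1 (mod 19); (9|19)=+1, (1|19)=+1; sign (−1)^0·+1^-2·+1^0 = +1.
(a,b)_13: α=1, u≡7; β=1, v≡7 (mod 13); (7|13)=-1, (7|13)=-1; sign (−1)^0·-1^1·-1^1 = +1.
(-4290, 7293 / ℚ) ramifies at {2, 3, 5, 17}: a division algebra.

[2, 3, 5, 17]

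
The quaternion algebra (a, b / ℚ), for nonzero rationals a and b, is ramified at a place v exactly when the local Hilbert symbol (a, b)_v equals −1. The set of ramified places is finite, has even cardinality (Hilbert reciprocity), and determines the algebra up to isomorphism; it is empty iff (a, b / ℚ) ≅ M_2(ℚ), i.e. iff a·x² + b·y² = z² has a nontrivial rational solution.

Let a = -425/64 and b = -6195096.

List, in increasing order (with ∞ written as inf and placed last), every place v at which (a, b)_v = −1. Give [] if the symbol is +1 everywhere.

(a, b) ≡ (-17, -172086) mod (ℚ^×)²; places V = {2, 3, 5, 17, 23, 29, 43, ∞}.
(a,b)_3: α=0, u≡1; β=3, v≡1 (mod 3); (1|3)=+1, (1|3)=+1; sign (−1)^0·+1^3·+1^0 = +1.
(a,b)_23: α=0, u≡16; β=1, v≡1 (mod 23); (16|23)=+1, (1|23)=+1; sign (−1)^0·+1^1·+1^0 = +1.
(a,b)_∞: sgn(-17)=−, sgn(-172086)=−, so -1.
(a,b)_5: α=2, u≡2; β=0, v≡4 (mod 5); (2|5)=-1, (4|5)=+1; sign (−1)^0·-1^0·+1^2 = +1.
(a,b)_2: α=-6, β=3; u≡7, v≡5 (mod 8); ε(u)ε(v)=1·0, αω(v)=-6·1, βω(u)=3·0; sum ≡ 0  ⇒  +1.
(a,b)_43: α=0, u≡33; β=1, v≡21 (mod 43); (33|43)=-1, (21|43)=+1; sign (−1)^0·-1^1·+1^0 = -1.
(a,b)_17: α=1, u≡2; β=0, v≡10 (mod 17); (2|17)=+1, (10|17)=-1; sign (−1)^0·+1^0·-1^1 = -1.
(a,b)_29: α=0, u≡21; β=1, v≡19 (mod 29); (21|29)=-1, (19|29)=-1; sign (−1)^0·-1^1·-1^0 = -1.
Ram(-17, -172086) = {17, 29, 43, ∞}; no ℚ_17-point on the conic.

[17, 29, 43, inf]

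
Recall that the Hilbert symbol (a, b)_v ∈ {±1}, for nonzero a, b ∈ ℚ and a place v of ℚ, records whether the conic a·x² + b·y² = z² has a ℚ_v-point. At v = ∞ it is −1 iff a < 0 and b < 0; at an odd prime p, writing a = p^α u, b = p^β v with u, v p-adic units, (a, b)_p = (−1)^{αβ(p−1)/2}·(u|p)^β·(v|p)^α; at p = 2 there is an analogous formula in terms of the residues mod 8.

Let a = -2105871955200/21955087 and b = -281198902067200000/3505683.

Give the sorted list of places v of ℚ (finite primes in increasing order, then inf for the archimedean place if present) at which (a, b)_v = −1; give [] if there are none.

[2, 3, 13, inf]

Mod squares: a ≡ -91, b ≡ -390. Check v ∈ {∞, 2, 3, 5, 7, 11, 13, 23, 43, 47}.
v=47: a=47^0·(≡14), b=47^-2·(≡38) mod 47; (14|47)=+1, (38|47)=-1; (−1)^{0·-2·23}·(+1)^-2·(-1)^0 = +1.
v=13: a=13^3·(≡5), b=13^5·(≡12) mod 13; (5|13)=-1, (12|13)=+1; (−1)^{3·5·6}·(-1)^5·(+1)^3 = -1.
v=43: a=43^2·(≡40), b=43^2·(≡21) mod 43; (40|43)=+1, (21|43)=+1; (−1)^{2·2·21}·(+1)^2·(+1)^2 = +1.
v=11: a=11^-2·(≡10), b=11^0·(≡8) mod 11; (10|11)=-1, (8|11)=-1; (−1)^{-2·0·5}·(-1)^0·(-1)^-2 = +1.
v=7: a=7^-3·(≡1), b=7^0·(≡2) mod 7; (1|7)=+1, (2|7)=+1; (−1)^{-3·0·3}·(+1)^0·(+1)^-3 = +1.
v=23: a=23^-2·(≡4), b=23^-2·(≡4) mod 23; (4|23)=+1, (4|23)=+1; (−1)^{-2·-2·11}·(+1)^-2·(+1)^-2 = +1.
v=2: v_2(a)=8, v_2(b)=17; units ≡ 5, 5 (mod 8); ε·ε+αω+βω = 0·0+8·1+17·1 ≡ 1  ⇒  (a,b)_2 = -1.
v=5: a=5^2·(≡1), b=5^5·(≡2) mod 5; (1|5)=+1, (2|5)=-1; (−1)^{2·5·2}·(+1)^5·(-1)^2 = +1.
v=∞: -91 < 0 and -390 < 0  ⇒  (a,b)_∞ = -1.
v=3: a=3^4·(≡2), b=3^-1·(≡2) mod 3; (2|3)=-1, (2|3)=-1; (−1)^{4·-1·1}·(-1)^-1·(-1)^4 = -1.
|Ram(-91, -390)| = 4, even; anisotropic at {2, 3, 13, ∞}.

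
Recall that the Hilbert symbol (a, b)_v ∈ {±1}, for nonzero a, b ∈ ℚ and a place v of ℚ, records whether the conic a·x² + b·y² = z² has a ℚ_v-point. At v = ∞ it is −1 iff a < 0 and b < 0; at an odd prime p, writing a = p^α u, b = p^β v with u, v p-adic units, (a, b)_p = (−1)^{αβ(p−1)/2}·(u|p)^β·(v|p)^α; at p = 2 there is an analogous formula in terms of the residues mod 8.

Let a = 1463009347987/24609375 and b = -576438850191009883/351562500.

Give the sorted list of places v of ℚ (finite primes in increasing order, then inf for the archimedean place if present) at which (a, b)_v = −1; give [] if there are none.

[7, 43]

Mod squares: a ≡ 1309, b ≡ -43. Check v ∈ {∞, 2, 3, 5, 7, 11, 17, 43}.
v=2: v_2(a)=0, v_2(b)=-2; units ≡ 5, 5 (mod 8); ε·ε+αω+βω = 0·0+0·1+-2·1 ≡ 0  ⇒  (a,b)_2 = +1.
v=43: a=43^2·(≡2), b=43^3·(≡39) mod 43; (2|43)=-1, (39|43)=-1; (−1)^{2·3·21}·(-1)^3·(-1)^2 = -1.
v=7: a=7^-1·(≡5), b=7^2·(≡5) mod 7; (5|7)=-1, (5|7)=-1; (−1)^{-1·2·3}·(-1)^2·(-1)^-1 = -1.
v=3: a=3^-2·(≡1), b=3^-2·(≡2) mod 3; (1|3)=+1, (2|3)=-1; (−1)^{-2·-2·1}·(+1)^-2·(-1)^-2 = +1.
v=17: a=17^3·(≡9), b=17^4·(≡2) mod 17; (9|17)=+1, (2|17)=+1; (−1)^{3·4·8}·(+1)^4·(+1)^3 = +1.
v=5: a=5^-8·(≡4), b=5^-10·(≡2) mod 5; (4|5)=+1, (2|5)=-1; (−1)^{-8·-10·2}·(+1)^-10·(-1)^-8 = +1.
v=∞: 1309 > 0 and -43 < 0  ⇒  (a,b)_∞ = +1.
v=11: a=11^5·(≡4), b=11^6·(≡4) mod 11; (4|11)=+1, (4|11)=+1; (−1)^{5·6·5}·(+1)^6·(+1)^5 = +1.
(1309, -43 / ℚ) ramifies at {7, 43}: a division algebra.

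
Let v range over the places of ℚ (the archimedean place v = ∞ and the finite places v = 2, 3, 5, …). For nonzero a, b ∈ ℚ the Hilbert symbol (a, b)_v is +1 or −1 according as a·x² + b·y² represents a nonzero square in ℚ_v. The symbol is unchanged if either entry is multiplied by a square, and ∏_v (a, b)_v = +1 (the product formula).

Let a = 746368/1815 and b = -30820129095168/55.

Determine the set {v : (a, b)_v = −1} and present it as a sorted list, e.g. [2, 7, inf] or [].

(a, b) ≡ (3570, -13090) mod (ℚ^×)²; places V = {2, 3, 5, 7, 11, 17, ∞}.
(a,b)_∞: sgn(3570)=+, sgn(-13090)=−, so +1.
(a,b)_11: α=-2, u≡10; β=-1, v≡1 (mod 11); (10|11)=-1, (1|11)=+1; sign (−1)^0·-1^-1·+1^-2 = -1.
(a,b)_7: α=3, u≡3; β=5, v≡6 (mod 7); (3|7)=-1, (6|7)=-1; sign (−1)^1·-1^5·-1^3 = -1.
(a,b)_2: α=7, β=9; u≡1, v≡7 (mod 8); ε(u)ε(v)=0·1, αω(v)=7·0, βω(u)=9·0; sum ≡ 0  ⇒  +1.
(a,b)_17: α=1, u≡6; β=3, v≡11 (mod 17); (6|17)=-1, (11|17)=-1; sign (−1)^0·-1^3·-1^1 = +1.
(a,b)_3: α=-1, u≡2; β=6, v≡2 (mod 3); (2|3)=-1, (2|3)=-1; sign (−1)^0·-1^6·-1^-1 = -1.
(a,b)_5: α=-1, u≡1; β=-1, v≡2 (mod 5); (1|5)=+1, (2|5)=-1; sign (−1)^0·+1^-1·-1^-1 = -1.
Ram(3570, -13090) = {3, 5, 7, 11}; no ℚ_3-point on the conic.

[3, 5, 7, 11]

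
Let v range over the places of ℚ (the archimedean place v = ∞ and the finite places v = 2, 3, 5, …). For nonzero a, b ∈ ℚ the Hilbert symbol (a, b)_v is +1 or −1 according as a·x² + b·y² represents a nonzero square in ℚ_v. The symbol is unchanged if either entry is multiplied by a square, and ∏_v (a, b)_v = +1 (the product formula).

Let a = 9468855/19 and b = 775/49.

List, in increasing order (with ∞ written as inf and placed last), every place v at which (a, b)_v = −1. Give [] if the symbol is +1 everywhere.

(a, b) ≡ (165205, 31) mod (ℚ^×)²; places V = {2, 3, 5, 7, 11, 19, 31, 37, 47, ∞}.
(a,b)_3: α=2, u≡1; β=0, v≡1 (mod 3); (1|3)=+1, (1|3)=+1; sign (−1)^0·+1^0·+1^2 = +1.
(a,b)_7: α=0, u≡5; β=-2, v≡5 (mod 7); (5|7)=-1, (5|7)=-1; sign (−1)^0·-1^-2·-1^0 = +1.
(a,b)_31: α=0, u≡26; β=1, v≡10 (mod 31); (26|31)=-1, (10|31)=+1; sign (−1)^0·-1^1·+1^0 = -1.
(a,b)_47: α=1, u≡21; β=0, v≡35 (mod 47); (21|47)=+1, (35|47)=-1; sign (−1)^0·+1^0·-1^1 = -1.
(a,b)_∞: sgn(165205)=+, sgn(31)=+, so +1.
(a,b)_2: α=0, β=0; u≡5, v≡7 (mod 8); ε(u)ε(v)=0·1, αω(v)=0·0, βω(u)=0·1; sum ≡ 0  ⇒  +1.
(a,b)_19: α=-1, u≡15; β=0, v≡10 (mod 19); (15|19)=-1, (10|19)=-1; sign (−1)^0·-1^0·-1^-1 = -1.
(a,b)_5: α=1, u≡4; β=2, v≡4 (mod 5); (4|5)=+1, (4|5)=+1; sign (−1)^0·+1^2·+1^1 = +1.
(a,b)_37: α=1, u≡9; β=0, v≡6 (mod 37); (9|37)=+1, (6|37)=-1; sign (−1)^0·+1^0·-1^1 = -1.
(a,b)_11: α=2, u≡7; β=0, v≡1 (mod 11); (7|11)=-1, (1|11)=+1; sign (−1)^0·-1^0·+1^2 = +1.
(165205, 31 / ℚ) ramifies at {19, 31, 37, 47}: a division algebra.

[19, 31, 37, 47]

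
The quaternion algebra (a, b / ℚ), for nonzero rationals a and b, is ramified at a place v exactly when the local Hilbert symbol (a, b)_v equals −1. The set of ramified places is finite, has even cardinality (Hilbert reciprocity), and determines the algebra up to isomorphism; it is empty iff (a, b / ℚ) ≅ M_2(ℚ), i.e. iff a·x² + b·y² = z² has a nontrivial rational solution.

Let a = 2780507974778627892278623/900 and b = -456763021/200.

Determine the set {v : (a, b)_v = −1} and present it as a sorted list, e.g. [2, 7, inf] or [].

[2, 13, 19, 31]

(a, b) ≡ (110143, -7549802) mod (ℚ^×)²; places V = {2, 3, 5, 11, 13, 17, 19, 29, 31, ∞}.
(a,b)_∞: sgn(110143)=+, sgn(-7549802)=−, so +1.
(a,b)_29: α=2, u≡20; β=1, v≡9 (mod 29); (20|29)=+1, (9|29)=+1; sign (−1)^0·+1^1·+1^2 = +1.
(a,b)_19: α=3, u≡10; β=1, v≡18 (mod 19); (10|19)=-1, (18|19)=-1; sign (−1)^1·-1^1·-1^3 = -1.
(a,b)_17: α=3, u≡1; β=1, v≡8 (mod 17); (1|17)=+1, (8|17)=+1; sign (−1)^0·+1^1·+1^3 = +1.
(a,b)_2: α=-2, β=-3; u≡7, v≡3 (mod 8); ε(u)ε(v)=1·1, αω(v)=-2·1, βω(u)=-3·0; sum ≡ 1  ⇒  -1.
(a,b)_5: α=-2, u≡3; β=-2, v≡3 (mod 5); (3|5)=-1, (3|5)=-1; sign (−1)^0·-1^-2·-1^-2 = +1.
(a,b)_3: α=-2, u≡1; β=0, v≡1 (mod 3); (1|3)=+1, (1|3)=+1; sign (−1)^0·+1^0·+1^-2 = +1.
(a,b)_13: α=2, u≡6; β=1, v≡11 (mod 13); (6|13)=-1, (11|13)=-1; sign (−1)^0·-1^1·-1^2 = -1.
(a,b)_31: α=3, u≡2; β=1, v≡25 (mod 31); (2|31)=+1, (25|31)=+1; sign (−1)^1·+1^1·+1^3 = -1.
(a,b)_11: α=7, u≡5; β=2, v≡1 (mod 11); (5|11)=+1, (1|11)=+1; sign (−1)^0·+1^2·+1^7 = +1.
(110143, -7549802 / ℚ) ramifies at {2, 13, 19, 31}: a division algebra.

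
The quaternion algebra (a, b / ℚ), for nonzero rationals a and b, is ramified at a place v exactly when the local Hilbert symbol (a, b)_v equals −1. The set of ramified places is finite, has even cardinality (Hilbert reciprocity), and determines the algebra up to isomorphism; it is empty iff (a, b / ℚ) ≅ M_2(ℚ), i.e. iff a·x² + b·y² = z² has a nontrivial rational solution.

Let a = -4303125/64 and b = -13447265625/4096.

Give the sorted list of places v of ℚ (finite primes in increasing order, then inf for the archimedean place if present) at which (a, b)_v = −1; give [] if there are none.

(a, b) ≡ (-85, -17) mod (ℚ^×)²; places V = {2, 3, 5, 17, ∞}.
(a,b)_5: α=5, u≡2; β=10, v≡3 (mod 5); (2|5)=-1, (3|5)=-1; sign (−1)^0·-1^10·-1^5 = -1.
(a,b)_3: α=4, u≡2; β=4, v≡1 (mod 3); (2|3)=-1, (1|3)=+1; sign (−1)^0·-1^4·+1^4 = +1.
(a,b)_2: α=-6, β=-12; u≡3, v≡7 (mod 8); ε(u)ε(v)=1·1, αω(v)=-6·0, βω(u)=-12·1; sum ≡ 1  ⇒  -1.
(a,b)_∞: sgn(-85)=−, sgn(-17)=−, so -1.
(a,b)_17: α=1, u≡3; β=1, v≡15 (mod 17); (3|17)=-1, (15|17)=+1; sign (−1)^0·-1^1·+1^1 = -1.
(-85, -17 / ℚ) ramifies at {2, 5, 17, ∞}: a division algebra.

[2, 5, 17, inf]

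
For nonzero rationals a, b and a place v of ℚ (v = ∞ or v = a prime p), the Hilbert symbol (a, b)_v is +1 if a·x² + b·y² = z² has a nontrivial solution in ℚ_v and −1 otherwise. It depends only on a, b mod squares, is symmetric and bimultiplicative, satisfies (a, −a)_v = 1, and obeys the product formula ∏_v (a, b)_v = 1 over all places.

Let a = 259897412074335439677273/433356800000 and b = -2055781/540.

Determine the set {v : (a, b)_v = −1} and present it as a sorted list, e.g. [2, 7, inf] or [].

(a, b) ≡ (19285, -30836715) mod (ℚ^×)²; places V = {2, 3, 5, 7, 11, 13, 19, 23, 29, 41, ∞}.
(a,b)_∞: sgn(19285)=+, sgn(-30836715)=−, so +1.
(a,b)_5: α=-5, u≡3; β=-1, v≡3 (mod 5); (3|5)=-1, (3|5)=-1; sign (−1)^0·-1^-1·-1^-5 = +1.
(a,b)_13: α=2, u≡6; β=1, v≡3 (mod 13); (6|13)=-1, (3|13)=+1; sign (−1)^0·-1^1·+1^2 = -1.
(a,b)_41: α=2, u≡14; β=1, v≡12 (mod 41); (14|41)=-1, (12|41)=-1; sign (−1)^0·-1^1·-1^2 = -1.
(a,b)_11: α=6, u≡7; β=0, v≡9 (mod 11); (7|11)=-1, (9|11)=+1; sign (−1)^0·-1^0·+1^6 = +1.
(a,b)_23: α=-2, u≡22; β=0, v≡13 (mod 23); (22|23)=-1, (13|23)=+1; sign (−1)^0·-1^0·+1^-2 = +1.
(a,b)_19: α=3, u≡15; β=1, v≡15 (mod 19); (15|19)=-1, (15|19)=-1; sign (−1)^1·-1^1·-1^3 = -1.
(a,b)_2: α=-18, β=-2; u≡5, v≡5 (mod 8); ε(u)ε(v)=0·0, αω(v)=-18·1, βω(u)=-2·1; sum ≡ 0  ⇒  +1.
(a,b)_3: α=2, u≡1; β=-3, v≡1 (mod 3); (1|3)=+1, (1|3)=+1; sign (−1)^0·+1^-3·+1^2 = +1.
(a,b)_29: α=3, u≡17; β=1, v≡17 (mod 29); (17|29)=-1, (17|29)=-1; sign (−1)^0·-1^1·-1^3 = +1.
(a,b)_7: α=3, u≡1; β=1, v≡2 (mod 7); (1|7)=+1, (2|7)=+1; sign (−1)^1·+1^1·+1^3 = -1.
(19285, -30836715 / ℚ) ramifies at {7, 13, 19, 41}: a division algebra.

[7, 13, 19, 41]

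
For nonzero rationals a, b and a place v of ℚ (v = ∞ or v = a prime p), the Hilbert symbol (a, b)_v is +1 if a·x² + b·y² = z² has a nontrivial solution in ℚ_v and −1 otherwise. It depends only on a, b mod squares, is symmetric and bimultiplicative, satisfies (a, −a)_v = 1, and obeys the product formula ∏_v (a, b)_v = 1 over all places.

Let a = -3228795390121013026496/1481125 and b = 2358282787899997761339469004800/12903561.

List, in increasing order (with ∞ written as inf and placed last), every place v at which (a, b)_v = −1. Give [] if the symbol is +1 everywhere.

[5, 13, 31, 37]

Mod squares: a ≡ -184295, b ≡ 7747651223. Check v ∈ {∞, 2, 3, 5, 7, 11, 13, 17, 19, 23, 29, 31, 37, 41}.
v=17: a=17^-2·(≡15), b=17^-2·(≡6) mod 17; (15|17)=+1, (6|17)=-1; (−1)^{-2·-2·8}·(+1)^-2·(-1)^-2 = +1.
v=31: a=31^1·(≡5), b=31^1·(≡14) mod 31; (5|31)=+1, (14|31)=+1; (−1)^{1·1·15}·(+1)^1·(+1)^1 = -1.
v=19: a=19^2·(≡9), b=19^1·(≡3) mod 19; (9|19)=+1, (3|19)=-1; (−1)^{2·1·9}·(+1)^1·(-1)^2 = +1.
v=11: a=11^0·(≡2), b=11^-2·(≡5) mod 11; (2|11)=-1, (5|11)=+1; (−1)^{0·-2·5}·(-1)^-2·(+1)^0 = +1.
v=29: a=29^1·(≡9), b=29^1·(≡1) mod 29; (9|29)=+1, (1|29)=+1; (−1)^{1·1·14}·(+1)^1·(+1)^1 = +1.
v=41: a=41^-1·(≡11), b=41^-1·(≡27) mod 41; (11|41)=-1, (27|41)=-1; (−1)^{-1·-1·20}·(-1)^-1·(-1)^-1 = +1.
v=13: a=13^2·(≡6), b=13^3·(≡12) mod 13; (6|13)=-1, (12|13)=+1; (−1)^{2·3·6}·(-1)^3·(+1)^2 = -1.
v=2: v_2(a)=6, v_2(b)=16; units ≡ 1, 7 (mod 8); ε·ε+αω+βω = 0·1+6·0+16·0 ≡ 0  ⇒  (a,b)_2 = +1.
v=23: a=23^4·(≡6), b=23^5·(≡6) mod 23; (6|23)=+1, (6|23)=+1; (−1)^{4·5·11}·(+1)^5·(+1)^4 = +1.
v=37: a=37^2·(≡14), b=37^3·(≡13) mod 37; (14|37)=-1, (13|37)=-1; (−1)^{2·3·18}·(-1)^3·(-1)^2 = -1.
v=7: a=7^4·(≡1), b=7^6·(≡4) mod 7; (1|7)=+1, (4|7)=+1; (−1)^{4·6·3}·(+1)^6·(+1)^4 = +1.
v=3: a=3^0·(≡1), b=3^-2·(≡2) mod 3; (1|3)=+1, (2|3)=-1; (−1)^{0·-2·1}·(+1)^-2·(-1)^0 = +1.
v=5: a=5^-3·(≡1), b=5^2·(≡2) mod 5; (1|5)=+1, (2|5)=-1; (−1)^{-3·2·2}·(+1)^2·(-1)^-3 = -1.
v=∞: -184295 < 0 and 7747651223 > 0  ⇒  (a,b)_∞ = +1.
|Ram(-184295, 7747651223)| = 4, even; anisotropic at {5, 13, 31, 37}.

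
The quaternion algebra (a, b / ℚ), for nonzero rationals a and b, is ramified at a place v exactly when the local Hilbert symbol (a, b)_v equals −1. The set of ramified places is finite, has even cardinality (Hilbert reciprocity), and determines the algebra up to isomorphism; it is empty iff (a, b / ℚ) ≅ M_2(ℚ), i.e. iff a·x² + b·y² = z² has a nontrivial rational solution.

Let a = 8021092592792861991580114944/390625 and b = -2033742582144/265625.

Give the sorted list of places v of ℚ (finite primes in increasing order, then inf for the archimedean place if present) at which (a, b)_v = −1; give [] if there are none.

[3, 17, 29, 31]

(a, b) ≡ (11159004714, -13702) mod (ℚ^×)²; places V = {2, 3, 5, 7, 11, 13, 17, 19, 23, 29, 31, 37, ∞}.
(a,b)_3: α=7, u≡2; β=2, v≡2 (mod 3); (2|3)=-1, (2|3)=-1; sign (−1)^0·-1^2·-1^7 = -1.
(a,b)_29: α=1, u≡28; β=0, v≡11 (mod 29); (28|29)=+1, (11|29)=-1; sign (−1)^0·+1^0·-1^1 = -1.
(a,b)_19: α=2, u≡11; β=0, v≡1 (mod 19); (11|19)=+1, (1|19)=+1; sign (−1)^0·+1^0·+1^2 = +1.
(a,b)_13: α=1, u≡1; β=3, v≡3 (mod 13); (1|13)=+1, (3|13)=+1; sign (−1)^0·+1^3·+1^1 = +1.
(a,b)_31: α=3, u≡26; β=1, v≡15 (mod 31); (26|31)=-1, (15|31)=-1; sign (−1)^1·-1^1·-1^3 = -1.
(a,b)_5: α=-8, u≡4; β=-6, v≡3 (mod 5); (4|5)=+1, (3|5)=-1; sign (−1)^0·+1^-6·-1^-8 = +1.
(a,b)_∞: sgn(11159004714)=+, sgn(-13702)=−, so +1.
(a,b)_37: α=1, u≡25; β=0, v≡7 (mod 37); (25|37)=+1, (7|37)=+1; sign (−1)^0·+1^0·+1^1 = +1.
(a,b)_17: α=3, u≡1; β=-1, v≡11 (mod 17); (1|17)=+1, (11|17)=-1; sign (−1)^0·+1^-1·-1^3 = -1.
(a,b)_11: α=1, u≡9; β=0, v≡3 (mod 11); (9|11)=+1, (3|11)=+1; sign (−1)^0·+1^0·+1^1 = +1.
(a,b)_7: α=4, u≡2; β=2, v≡2 (mod 7); (2|7)=+1, (2|7)=+1; sign (−1)^0·+1^2·+1^4 = +1.
(a,b)_23: α=1, u≡17; β=2, v≡12 (mod 23); (17|23)=-1, (12|23)=+1; sign (−1)^0·-1^2·+1^1 = +1.
(a,b)_2: α=13, β=7; u≡5, v≡5 (mod 8); ε(u)ε(v)=0·0, αω(v)=13·1, βω(u)=7·1; sum ≡ 0  ⇒  +1.
(11159004714, -13702 / ℚ) ramifies at {3, 17, 29, 31}: a division algebra.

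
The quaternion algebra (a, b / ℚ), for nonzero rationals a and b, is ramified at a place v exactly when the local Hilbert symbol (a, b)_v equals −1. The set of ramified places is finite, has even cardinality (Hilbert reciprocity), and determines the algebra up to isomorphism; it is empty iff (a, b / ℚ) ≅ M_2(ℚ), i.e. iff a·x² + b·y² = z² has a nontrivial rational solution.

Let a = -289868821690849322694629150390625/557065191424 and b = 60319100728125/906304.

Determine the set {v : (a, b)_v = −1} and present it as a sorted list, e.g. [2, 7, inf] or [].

[23, 29, 37, 43]

(a, b) ≡ (-28681, 5799565) mod (ℚ^×)²; places V = {2, 3, 5, 7, 17, 23, 29, 37, 43, 47, ∞}.
(a,b)_37: α=2, u≡29; β=1, v≡18 (mod 37); (29|37)=-1, (18|37)=-1; sign (−1)^0·-1^1·-1^2 = -1.
(a,b)_17: α=-2, u≡16; β=-2, v≡15 (mod 17); (16|17)=+1, (15|17)=+1; sign (−1)^0·+1^-2·+1^-2 = +1.
(a,b)_29: α=3, u≡3; β=1, v≡20 (mod 29); (3|29)=-1, (20|29)=+1; sign (−1)^0·-1^1·+1^3 = -1.
(a,b)_23: α=3, u≡12; β=1, v≡1 (mod 23); (12|23)=+1, (1|23)=+1; sign (−1)^1·+1^1·+1^3 = -1.
(a,b)_7: α=-6, u≡3; β=-2, v≡4 (mod 7); (3|7)=-1, (4|7)=+1; sign (−1)^0·-1^-2·+1^-6 = +1.
(a,b)_2: α=-14, β=-6; u≡7, v≡5 (mod 8); ε(u)ε(v)=1·0, αω(v)=-14·1, βω(u)=-6·0; sum ≡ 0  ⇒  +1.
(a,b)_43: α=5, u≡21; β=2, v≡42 (mod 43); (21|43)=+1, (42|43)=-1; sign (−1)^0·+1^2·-1^5 = -1.
(a,b)_5: α=12, u≡1; β=5, v≡2 (mod 5); (1|5)=+1, (2|5)=-1; sign (−1)^0·+1^5·-1^12 = +1.
(a,b)_∞: sgn(-28681)=−, sgn(5799565)=+, so +1.
(a,b)_47: α=2, u≡21; β=1, v≡45 (mod 47); (21|47)=+1, (45|47)=-1; sign (−1)^0·+1^1·-1^2 = +1.
(a,b)_3: α=2, u≡2; β=2, v≡1 (mod 3); (2|3)=-1, (1|3)=+1; sign (−1)^0·-1^2·+1^2 = +1.
|Ram(-28681, 5799565)| = 4, even; anisotropic at {23, 29, 37, 43}.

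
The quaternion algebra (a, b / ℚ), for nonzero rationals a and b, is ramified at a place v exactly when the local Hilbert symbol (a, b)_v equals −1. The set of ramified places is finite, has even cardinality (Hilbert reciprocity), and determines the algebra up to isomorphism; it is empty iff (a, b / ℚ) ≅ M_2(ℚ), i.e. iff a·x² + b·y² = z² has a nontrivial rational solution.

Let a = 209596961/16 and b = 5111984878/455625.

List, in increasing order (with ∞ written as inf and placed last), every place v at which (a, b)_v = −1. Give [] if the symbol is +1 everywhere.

Mod squares: a ≡ 41, b ≡ 62062. Check v ∈ {∞, 2, 3, 5, 7, 11, 13, 17, 19, 31, 41}.
v=13: a=13^0·(≡5), b=13^1·(≡3) mod 13; (5|13)=-1, (3|13)=+1; (−1)^{0·1·6}·(-1)^1·(+1)^0 = -1.
v=3: a=3^0·(≡2), b=3^-6·(≡1) mod 3; (2|3)=-1, (1|3)=+1; (−1)^{0·-6·1}·(-1)^-6·(+1)^0 = +1.
v=7: a=7^2·(≡3), b=7^3·(≡2) mod 7; (3|7)=-1, (2|7)=+1; (−1)^{2·3·3}·(-1)^3·(+1)^2 = -1.
v=11: a=11^0·(≡7), b=11^1·(≡2) mod 11; (7|11)=-1, (2|11)=-1; (−1)^{0·1·5}·(-1)^1·(-1)^0 = -1.
v=41: a=41^1·(≡33), b=41^2·(≡12) mod 41; (33|41)=+1, (12|41)=-1; (−1)^{1·2·20}·(+1)^2·(-1)^1 = -1.
v=19: a=19^2·(≡13), b=19^0·(≡14) mod 19; (13|19)=-1, (14|19)=-1; (−1)^{2·0·9}·(-1)^0·(-1)^2 = +1.
v=17: a=17^2·(≡5), b=17^0·(≡6) mod 17; (5|17)=-1, (6|17)=-1; (−1)^{2·0·8}·(-1)^0·(-1)^2 = +1.
v=2: v_2(a)=-4, v_2(b)=1; units ≡ 1, 7 (mod 8); ε·ε+αω+βω = 0·1+-4·0+1·0 ≡ 0  ⇒  (a,b)_2 = +1.
v=∞: 41 > 0 and 62062 > 0  ⇒  (a,b)_∞ = +1.
v=31: a=31^0·(≡18), b=31^1·(≡2) mod 31; (18|31)=+1, (2|31)=+1; (−1)^{0·1·15}·(+1)^1·(+1)^0 = +1.
v=5: a=5^0·(≡1), b=5^-4·(≡2) mod 5; (1|5)=+1, (2|5)=-1; (−1)^{0·-4·2}·(+1)^-4·(-1)^0 = +1.
(41, 62062 / ℚ) ramifies at {7, 11, 13, 41}: a division algebra.

[7, 11, 13, 41]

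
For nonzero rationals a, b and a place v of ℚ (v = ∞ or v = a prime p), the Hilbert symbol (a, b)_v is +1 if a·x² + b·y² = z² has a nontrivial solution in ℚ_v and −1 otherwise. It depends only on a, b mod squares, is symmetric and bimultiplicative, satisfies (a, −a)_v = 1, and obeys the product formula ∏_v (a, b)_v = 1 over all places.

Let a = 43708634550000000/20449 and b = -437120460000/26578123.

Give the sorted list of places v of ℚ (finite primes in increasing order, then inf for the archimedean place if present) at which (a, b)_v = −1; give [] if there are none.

(a, b) ≡ (38, -2618) mod (ℚ^×)²; places V = {2, 3, 5, 7, 11, 13, 17, 19, 29, 31, ∞}.
(a,b)_13: α=-2, u≡12; β=-2, v≡6 (mod 13); (12|13)=+1, (6|13)=-1; sign (−1)^0·+1^-2·-1^-2 = +1.
(a,b)_7: α=2, u≡5; β=1, v≡1 (mod 7); (5|7)=-1, (1|7)=+1; sign (−1)^0·-1^1·+1^2 = -1.
(a,b)_19: α=3, u≡12; β=2, v≡4 (mod 19); (12|19)=-1, (4|19)=+1; sign (−1)^0·-1^2·+1^3 = +1.
(a,b)_31: α=0, u≡10; β=2, v≡27 (mod 31); (10|31)=+1, (27|31)=-1; sign (−1)^0·+1^2·-1^0 = +1.
(a,b)_5: α=8, u≡2; β=4, v≡3 (mod 5); (2|5)=-1, (3|5)=-1; sign (−1)^0·-1^4·-1^8 = +1.
(a,b)_29: α=0, u≡16; β=-2, v≡18 (mod 29); (16|29)=+1, (18|29)=-1; sign (−1)^0·+1^-2·-1^0 = +1.
(a,b)_17: α=2, u≡15; β=-1, v≡13 (mod 17); (15|17)=+1, (13|17)=+1; sign (−1)^0·+1^-1·+1^2 = +1.
(a,b)_3: α=2, u≡2; β=2, v≡1 (mod 3); (2|3)=-1, (1|3)=+1; sign (−1)^0·-1^2·+1^2 = +1.
(a,b)_11: α=-2, u≡5; β=-1, v≡4 (mod 11); (5|11)=+1, (4|11)=+1; sign (−1)^0·+1^-1·+1^-2 = +1.
(a,b)_2: α=7, β=5; u≡3, v≡3 (mod 8); ε(u)ε(v)=1·1, αω(v)=7·1, βω(u)=5·1; sum ≡ 1  ⇒  -1.
(a,b)_∞: sgn(38)=+, sgn(-2618)=−, so +1.
|Ram(38, -2618)| = 2, even; anisotropic at {2, 7}.

[2, 7]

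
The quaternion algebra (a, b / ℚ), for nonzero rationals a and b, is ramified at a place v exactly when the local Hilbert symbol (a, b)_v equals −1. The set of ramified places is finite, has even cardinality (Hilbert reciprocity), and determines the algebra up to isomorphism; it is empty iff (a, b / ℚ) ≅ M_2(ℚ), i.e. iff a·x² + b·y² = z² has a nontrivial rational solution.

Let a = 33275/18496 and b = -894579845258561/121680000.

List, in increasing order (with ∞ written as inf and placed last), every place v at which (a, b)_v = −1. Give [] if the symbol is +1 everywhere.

[11, 23]

(a, b) ≡ (11, -322) mod (ℚ^×)²; places V = {2, 3, 5, 7, 11, 13, 17, 23, ∞}.
(a,b)_11: α=3, u≡5; β=8, v≡10 (mod 11); (5|11)=+1, (10|11)=-1; sign (−1)^0·+1^8·-1^3 = -1.
(a,b)_2: α=-6, β=-7; u≡3, v≡7 (mod 8); ε(u)ε(v)=1·1, αω(v)=-6·0, βω(u)=-7·1; sum ≡ 0  ⇒  +1.
(a,b)_17: α=-2, u≡7; β=0, v≡2 (mod 17); (7|17)=-1, (2|17)=+1; sign (−1)^0·-1^0·+1^-2 = +1.
(a,b)_3: α=0, u≡2; β=-2, v≡2 (mod 3); (2|3)=-1, (2|3)=-1; sign (−1)^0·-1^-2·-1^0 = +1.
(a,b)_5: α=2, u≡1; β=-4, v≡3 (mod 5); (1|5)=+1, (3|5)=-1; sign (−1)^0·+1^-4·-1^2 = +1.
(a,b)_23: α=0, u≡10; β=3, v≡6 (mod 23); (10|23)=-1, (6|23)=+1; sign (−1)^0·-1^3·+1^0 = -1.
(a,b)_7: α=0, u≡2; β=3, v≡5 (mod 7); (2|7)=+1, (5|7)=-1; sign (−1)^0·+1^3·-1^0 = +1.
(a,b)_13: α=0, u≡6; β=-2, v≡4 (mod 13); (6|13)=-1, (4|13)=+1; sign (−1)^0·-1^-2·+1^0 = +1.
(a,b)_∞: sgn(11)=+, sgn(-322)=−, so +1.
(11, -322 / ℚ) ramifies at {11, 23}: a division algebra.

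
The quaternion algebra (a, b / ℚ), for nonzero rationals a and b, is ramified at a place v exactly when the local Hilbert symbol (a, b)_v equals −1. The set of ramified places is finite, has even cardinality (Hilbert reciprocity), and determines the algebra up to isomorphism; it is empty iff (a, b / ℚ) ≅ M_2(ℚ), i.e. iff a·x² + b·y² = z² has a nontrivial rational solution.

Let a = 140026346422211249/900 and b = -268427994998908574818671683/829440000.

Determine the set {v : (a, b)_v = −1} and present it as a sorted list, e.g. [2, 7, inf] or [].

[7, 11, 13, 29]

(a, b) ≡ (1339481, -203) mod (ℚ^×)²; places V = {2, 3, 5, 7, 11, 13, 17, 19, 29, ∞}.
(a,b)_11: α=3, u≡5; β=6, v≡7 (mod 11); (5|11)=+1, (7|11)=-1; sign (−1)^0·+1^6·-1^3 = -1.
(a,b)_∞: sgn(1339481)=+, sgn(-203)=−, so +1.
(a,b)_17: α=3, u≡15; β=4, v≡9 (mod 17); (15|17)=+1, (9|17)=+1; sign (−1)^0·+1^4·+1^3 = +1.
(a,b)_7: α=2, u≡5; β=5, v≡5 (mod 7); (5|7)=-1, (5|7)=-1; sign (−1)^0·-1^5·-1^2 = -1.
(a,b)_13: α=3, u≡3; β=4, v≡5 (mod 13); (3|13)=+1, (5|13)=-1; sign (−1)^0·+1^4·-1^3 = -1.
(a,b)_29: α=1, u≡26; β=1, v≡28 (mod 29); (26|29)=-1, (28|29)=+1; sign (−1)^0·-1^1·+1^1 = -1.
(a,b)_5: α=-2, u≡4; β=-4, v≡3 (mod 5); (4|5)=+1, (3|5)=-1; sign (−1)^0·+1^-4·-1^-2 = +1.
(a,b)_3: α=-2, u≡2; β=-4, v≡1 (mod 3); (2|3)=-1, (1|3)=+1; sign (−1)^0·-1^-4·+1^-2 = +1.
(a,b)_2: α=-2, β=-14; u≡1, v≡5 (mod 8); ε(u)ε(v)=0·0, αω(v)=-2·1, βω(u)=-14·0; sum ≡ 0  ⇒  +1.
(a,b)_19: α=3, u≡6; β=4, v≡16 (mod 19); (6|19)=+1, (16|19)=+1; sign (−1)^0·+1^4·+1^3 = +1.
|Ram(1339481, -203)| = 4, even; anisotropic at {7, 11, 13, 29}.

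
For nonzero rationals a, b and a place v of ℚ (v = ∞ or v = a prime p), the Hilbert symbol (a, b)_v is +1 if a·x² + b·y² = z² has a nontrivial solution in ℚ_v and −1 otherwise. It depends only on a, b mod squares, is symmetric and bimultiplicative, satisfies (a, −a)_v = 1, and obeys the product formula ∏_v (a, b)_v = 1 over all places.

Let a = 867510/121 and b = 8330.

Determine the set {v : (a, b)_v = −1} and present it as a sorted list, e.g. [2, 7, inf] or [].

[5, 17]

(a, b) ≡ (1190, 170) mod (ℚ^×)²; places V = {2, 3, 5, 7, 11, 17, ∞}.
(a,b)_∞: sgn(1190)=+, sgn(170)=+, so +1.
(a,b)_5: α=1, u≡2; β=1, v≡1 (mod 5); (2|5)=-1, (1|5)=+1; sign (−1)^0·-1^1·+1^1 = -1.
(a,b)_7: α=1, u≡1; β=2, v≡2 (mod 7); (1|7)=+1, (2|7)=+1; sign (−1)^0·+1^2·+1^1 = +1.
(a,b)_2: α=1, β=1; u≡3, v≡5 (mod 8); ε(u)ε(v)=1·0, αω(v)=1·1, βω(u)=1·1; sum ≡ 0  ⇒  +1.
(a,b)_11: α=-2, u≡6; β=0, v≡3 (mod 11); (6|11)=-1, (3|11)=+1; sign (−1)^0·-1^0·+1^-2 = +1.
(a,b)_17: α=1, u≡15; β=1, v≡14 (mod 17); (15|17)=+1, (14|17)=-1; sign (−1)^0·+1^1·-1^1 = -1.
(a,b)_3: α=6, u≡2; β=0, v≡2 (mod 3); (2|3)=-1, (2|3)=-1; sign (−1)^0·-1^0·-1^6 = +1.
Ram(1190, 170) = {5, 17}; no ℚ_5-point on the conic.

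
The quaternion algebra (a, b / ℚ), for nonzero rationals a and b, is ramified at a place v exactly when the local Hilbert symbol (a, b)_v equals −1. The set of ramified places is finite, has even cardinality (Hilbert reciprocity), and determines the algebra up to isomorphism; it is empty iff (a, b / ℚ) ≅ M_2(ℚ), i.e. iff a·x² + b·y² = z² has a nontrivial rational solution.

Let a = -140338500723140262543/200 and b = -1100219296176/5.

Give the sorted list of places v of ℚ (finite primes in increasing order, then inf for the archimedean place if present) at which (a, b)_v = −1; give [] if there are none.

[7, 11, 13, inf]

(a, b) ≡ (-7854, -455) mod (ℚ^×)²; places V = {2, 3, 5, 7, 11, 13, 17, 23, ∞}.
(a,b)_7: α=5, u≡3; β=5, v≡6 (mod 7); (3|7)=-1, (6|7)=-1; sign (−1)^1·-1^5·-1^5 = -1.
(a,b)_11: α=3, u≡4; β=2, v≡10 (mod 11); (4|11)=+1, (10|11)=-1; sign (−1)^0·+1^2·-1^3 = -1.
(a,b)_5: α=-2, u≡4; β=-1, v≡4 (mod 5); (4|5)=+1, (4|5)=+1; sign (−1)^0·+1^-1·+1^-2 = +1.
(a,b)_∞: sgn(-7854)=−, sgn(-455)=−, so -1.
(a,b)_23: α=4, u≡2; β=0, v≡19 (mod 23); (2|23)=+1, (19|23)=-1; sign (−1)^0·+1^0·-1^4 = +1.
(a,b)_2: α=-3, β=4; u≡1, v≡1 (mod 8); ε(u)ε(v)=0·0, αω(v)=-3·0, βω(u)=4·0; sum ≡ 0  ⇒  +1.
(a,b)_3: α=3, u≡1; β=2, v≡1 (mod 3); (1|3)=+1, (1|3)=+1; sign (−1)^0·+1^2·+1^3 = +1.
(a,b)_13: α=2, u≡7; β=1, v≡10 (mod 13); (7|13)=-1, (10|13)=+1; sign (−1)^0·-1^1·+1^2 = -1.
(a,b)_17: α=3, u≡11; β=2, v≡15 (mod 17); (11|17)=-1, (15|17)=+1; sign (−1)^0·-1^2·+1^3 = +1.
|Ram(-7854, -455)| = 4, even; anisotropic at {7, 11, 13, ∞}.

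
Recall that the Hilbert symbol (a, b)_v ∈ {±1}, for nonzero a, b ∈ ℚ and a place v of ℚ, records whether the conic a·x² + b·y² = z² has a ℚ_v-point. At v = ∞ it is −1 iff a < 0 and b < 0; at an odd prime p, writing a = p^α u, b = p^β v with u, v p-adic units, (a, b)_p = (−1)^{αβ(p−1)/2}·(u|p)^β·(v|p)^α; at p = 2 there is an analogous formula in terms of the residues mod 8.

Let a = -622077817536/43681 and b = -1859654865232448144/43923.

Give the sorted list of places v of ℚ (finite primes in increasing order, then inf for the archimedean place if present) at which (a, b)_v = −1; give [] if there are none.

Mod squares: a ≡ -49979, b ≡ -2848803. Check v ∈ {∞, 2, 3, 7, 11, 19, 23, 41, 53}.
v=2: v_2(a)=6, v_2(b)=4; units ≡ 5, 5 (mod 8); ε·ε+αω+βω = 0·0+6·1+4·1 ≡ 0  ⇒  (a,b)_2 = +1.
v=∞: -49979 < 0 and -2848803 < 0  ⇒  (a,b)_∞ = -1.
v=3: a=3^4·(≡1), b=3^-1·(≡1) mod 3; (1|3)=+1, (1|3)=+1; (−1)^{4·-1·1}·(+1)^-1·(+1)^4 = +1.
v=11: a=11^-2·(≡5), b=11^-4·(≡10) mod 11; (5|11)=+1, (10|11)=-1; (−1)^{-2·-4·5}·(+1)^-4·(-1)^-2 = +1.
v=41: a=41^1·(≡13), b=41^3·(≡24) mod 41; (13|41)=-1, (24|41)=-1; (−1)^{1·3·20}·(-1)^3·(-1)^1 = +1.
v=53: a=53^1·(≡40), b=53^3·(≡29) mod 53; (40|53)=+1, (29|53)=+1; (−1)^{1·3·26}·(+1)^3·(+1)^1 = +1.
v=23: a=23^1·(≡13), b=23^3·(≡10) mod 23; (13|23)=+1, (10|23)=-1; (−1)^{1·3·11}·(+1)^3·(-1)^1 = +1.
v=19: a=19^-2·(≡8), b=19^1·(≡7) mod 19; (8|19)=-1, (7|19)=+1; (−1)^{-2·1·9}·(-1)^1·(+1)^-2 = -1.
v=7: a=7^4·(≡4), b=7^2·(≡2) mod 7; (4|7)=+1, (2|7)=+1; (−1)^{4·2·3}·(+1)^2·(+1)^4 = +1.
(-49979, -2848803 / ℚ) ramifies at {19, ∞}: a division algebra.

[19, inf]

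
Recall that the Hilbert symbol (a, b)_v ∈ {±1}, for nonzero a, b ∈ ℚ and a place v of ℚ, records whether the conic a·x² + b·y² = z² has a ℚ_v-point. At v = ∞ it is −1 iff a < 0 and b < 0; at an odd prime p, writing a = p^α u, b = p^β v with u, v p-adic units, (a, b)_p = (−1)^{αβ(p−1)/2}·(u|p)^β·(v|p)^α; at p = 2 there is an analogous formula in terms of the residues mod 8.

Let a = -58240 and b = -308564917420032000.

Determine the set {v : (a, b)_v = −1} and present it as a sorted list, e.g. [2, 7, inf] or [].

[3, 5, 7, 23, 29, inf]

(a, b) ≡ (-910, -30955470) mod (ℚ^×)²; places V = {2, 3, 5, 7, 13, 17, 23, 29, ∞}.
(a,b)_2: α=7, β=19; u≡1, v≡1 (mod 8); ε(u)ε(v)=0·0, αω(v)=7·0, βω(u)=19·0; sum ≡ 0  ⇒  +1.
(a,b)_7: α=1, u≡3; β=1, v≡5 (mod 7); (3|7)=-1, (5|7)=-1; sign (−1)^1·-1^1·-1^1 = -1.
(a,b)_23: α=0, u≡19; β=1, v≡9 (mod 23); (19|23)=-1, (9|23)=+1; sign (−1)^0·-1^1·+1^0 = -1.
(a,b)_17: α=0, u≡2; β=1, v≡11 (mod 17); (2|17)=+1, (11|17)=-1; sign (−1)^0·+1^1·-1^0 = +1.
(a,b)_13: α=1, u≡5; β=3, v≡11 (mod 13); (5|13)=-1, (11|13)=-1; sign (−1)^0·-1^3·-1^1 = +1.
(a,b)_5: α=1, u≡2; β=3, v≡4 (mod 5); (2|5)=-1, (4|5)=+1; sign (−1)^0·-1^3·+1^1 = -1.
(a,b)_3: α=0, u≡2; β=3, v≡1 (mod 3); (2|3)=-1, (1|3)=+1; sign (−1)^0·-1^3·+1^0 = -1.
(a,b)_29: α=0, u≡21; β=1, v≡11 (mod 29); (21|29)=-1, (11|29)=-1; sign (−1)^0·-1^1·-1^0 = -1.
(a,b)_∞: sgn(-910)=−, sgn(-30955470)=−, so -1.
|Ram(-910, -30955470)| = 6, even; anisotropic at {3, 5, 7, 23, 29, ∞}.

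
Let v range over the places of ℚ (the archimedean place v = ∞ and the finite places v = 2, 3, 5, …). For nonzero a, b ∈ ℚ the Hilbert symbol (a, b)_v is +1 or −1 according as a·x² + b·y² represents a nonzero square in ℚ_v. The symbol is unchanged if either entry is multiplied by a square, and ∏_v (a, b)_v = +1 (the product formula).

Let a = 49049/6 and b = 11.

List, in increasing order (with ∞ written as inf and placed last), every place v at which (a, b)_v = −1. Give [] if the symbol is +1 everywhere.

[3, 13]

(a, b) ≡ (6006, 11) mod (ℚ^×)²; places V = {2, 3, 7, 11, 13, ∞}.
(a,b)_11: α=1, u≡8; β=1, v≡1 (mod 11); (8|11)=-1, (1|11)=+1; sign (−1)^1·-1^1·+1^1 = +1.
(a,b)_13: α=1, u≡7; β=0, v≡11 (mod 13); (7|13)=-1, (11|13)=-1; sign (−1)^0·-1^0·-1^1 = -1.
(a,b)_2: α=-1, β=0; u≡3, v≡3 (mod 8); ε(u)ε(v)=1·1, αω(v)=-1·1, βω(u)=0·1; sum ≡ 0  ⇒  +1.
(a,b)_∞: sgn(6006)=+, sgn(11)=+, so +1.
(a,b)_7: α=3, u≡4; β=0, v≡4 (mod 7); (4|7)=+1, (4|7)=+1; sign (−1)^0·+1^0·+1^3 = +1.
(a,b)_3: α=-1, u≡1; β=0, v≡2 (mod 3); (1|3)=+1, (2|3)=-1; sign (−1)^0·+1^0·-1^-1 = -1.
(6006, 11 / ℚ) ramifies at {3, 13}: a division algebra.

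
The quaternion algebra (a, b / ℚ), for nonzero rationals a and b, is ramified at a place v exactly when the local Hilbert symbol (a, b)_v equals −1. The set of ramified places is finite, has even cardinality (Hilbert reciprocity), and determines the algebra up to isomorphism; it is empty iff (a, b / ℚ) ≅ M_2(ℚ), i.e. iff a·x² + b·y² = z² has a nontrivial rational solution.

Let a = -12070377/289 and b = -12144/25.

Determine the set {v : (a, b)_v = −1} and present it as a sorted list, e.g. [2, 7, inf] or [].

[3, inf]

(a, b) ≡ (-149017, -759) mod (ℚ^×)²; places V = {2, 3, 5, 11, 17, 19, 23, 31, ∞}.
(a,b)_2: α=0, β=4; u≡7, v≡1 (mod 8); ε(u)ε(v)=1·0, αω(v)=0·0, βω(u)=4·0; sum ≡ 0  ⇒  +1.
(a,b)_31: α=1, u≡21; β=0, v≡9 (mod 31); (21|31)=-1, (9|31)=+1; sign (−1)^0·-1^0·+1^1 = +1.
(a,b)_23: α=1, u≡10; β=1, v≡12 (mod 23); (10|23)=-1, (12|23)=+1; sign (−1)^1·-1^1·+1^1 = +1.
(a,b)_3: α=4, u≡2; β=1, v≡2 (mod 3); (2|3)=-1, (2|3)=-1; sign (−1)^0·-1^1·-1^4 = -1.
(a,b)_17: α=-2, u≡14; β=0, v≡12 (mod 17); (14|17)=-1, (12|17)=-1; sign (−1)^0·-1^0·-1^-2 = +1.
(a,b)_∞: sgn(-149017)=−, sgn(-759)=−, so -1.
(a,b)_5: α=0, u≡2; β=-2, v≡1 (mod 5); (2|5)=-1, (1|5)=+1; sign (−1)^0·-1^-2·+1^0 = +1.
(a,b)_19: α=1, u≡5; β=0, v≡9 (mod 19); (5|19)=+1, (9|19)=+1; sign (−1)^0·+1^0·+1^1 = +1.
(a,b)_11: α=1, u≡3; β=1, v≡6 (mod 11); (3|11)=+1, (6|11)=-1; sign (−1)^1·+1^1·-1^1 = +1.
(-149017, -759 / ℚ) ramifies at {3, ∞}: a division algebra.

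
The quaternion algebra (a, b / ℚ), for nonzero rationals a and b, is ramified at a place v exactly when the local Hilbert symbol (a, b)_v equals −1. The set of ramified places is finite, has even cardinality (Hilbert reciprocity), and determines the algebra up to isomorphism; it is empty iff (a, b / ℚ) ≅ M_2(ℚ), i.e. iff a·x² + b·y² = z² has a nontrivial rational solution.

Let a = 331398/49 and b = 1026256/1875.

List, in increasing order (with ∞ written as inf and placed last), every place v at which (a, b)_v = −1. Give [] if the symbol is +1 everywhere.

[2, 3]

Mod squares: a ≡ 102, b ≡ 3927. Check v ∈ {∞, 2, 3, 5, 7, 11, 17, 19}.
v=19: a=19^2·(≡4), b=19^0·(≡8) mod 19; (4|19)=+1, (8|19)=-1; (−1)^{2·0·9}·(+1)^0·(-1)^2 = +1.
v=5: a=5^0·(≡2), b=5^-4·(≡2) mod 5; (2|5)=-1, (2|5)=-1; (−1)^{0·-4·2}·(-1)^-4·(-1)^0 = +1.
v=2: v_2(a)=1, v_2(b)=4; units ≡ 3, 7 (mod 8); ε·ε+αω+βω = 1·1+1·0+4·1 ≡ 1  ⇒  (a,b)_2 = -1.
v=3: a=3^3·(≡1), b=3^-1·(≡1) mod 3; (1|3)=+1, (1|3)=+1; (−1)^{3·-1·1}·(+1)^-1·(+1)^3 = -1.
v=11: a=11^0·(≡9), b=11^1·(≡1) mod 11; (9|11)=+1, (1|11)=+1; (−1)^{0·1·5}·(+1)^1·(+1)^0 = +1.
v=17: a=17^1·(≡11), b=17^1·(≡7) mod 17; (11|17)=-1, (7|17)=-1; (−1)^{1·1·8}·(-1)^1·(-1)^1 = +1.
v=7: a=7^-2·(≡4), b=7^3·(≡4) mod 7; (4|7)=+1, (4|7)=+1; (−1)^{-2·3·3}·(+1)^3·(+1)^-2 = +1.
v=∞: 102 > 0 and 3927 > 0  ⇒  (a,b)_∞ = +1.
|Ram(102, 3927)| = 2, even; anisotropic at {2, 3}.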